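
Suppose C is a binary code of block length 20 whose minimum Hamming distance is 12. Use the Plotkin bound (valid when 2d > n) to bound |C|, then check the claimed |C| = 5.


Plotkin bound M ≤ 6; given |C| = 5 ≤ bound (satisfied).

Check applicability: 2d = 24, n = 20.
2d − n = 4 > 0, so Plotkin applies.
Compute d/(2d−n) = 12/4 ≈ 3.0000.
⌊d/(2d−n)⌋ = 3.
Plotkin bound: M ≤ 2·3 = 6.
Given |C| = 5, check: satisfied.
This |C| is below the Plotkin bound.


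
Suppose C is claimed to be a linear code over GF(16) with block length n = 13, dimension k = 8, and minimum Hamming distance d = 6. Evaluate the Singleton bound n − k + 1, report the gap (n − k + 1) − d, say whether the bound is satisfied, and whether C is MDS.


Singleton RHS = n − k + 1 = 6, slack = 0, bound satisfied, MDS.

Singleton bound: d ≤ n − k + 1.
Here n = 13, k = 8, so n − k + 1 = 6.
Given d = 6, check d ≤ 6: YES.
Slack = (n − k + 1) − d = 0.
The code is MDS (slack = 0).
Description: the claimed parameters are [13, 8, 6]_16; such a code would be MDS (meets Singleton bound).


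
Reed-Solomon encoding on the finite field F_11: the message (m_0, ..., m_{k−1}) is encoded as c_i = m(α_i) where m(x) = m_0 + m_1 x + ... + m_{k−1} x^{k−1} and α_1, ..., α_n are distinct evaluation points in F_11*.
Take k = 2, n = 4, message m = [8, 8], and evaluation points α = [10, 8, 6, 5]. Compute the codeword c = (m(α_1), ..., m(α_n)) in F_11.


c = [0, 6, 1, 4]

Message polynomial: m(x) = 8 + 8·x (mod 11).
For each evaluation point α_i, compute m(α_i) mod 11:
  α_1 = 10: Horner steps 8 → 0, so m(10) = 0.
  α_2 = 8: Horner steps 8 → 6, so m(8) = 6.
  α_3 = 6: Horner steps 8 → 1, so m(6) = 1.
  α_4 = 5: Horner steps 8 → 4, so m(5) = 4.
Codeword c = [0, 6, 1, 4] ∈ F_11^4.


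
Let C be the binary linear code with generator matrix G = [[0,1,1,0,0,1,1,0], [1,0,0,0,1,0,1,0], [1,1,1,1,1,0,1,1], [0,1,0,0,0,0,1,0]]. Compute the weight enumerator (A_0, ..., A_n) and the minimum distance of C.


Weight distribution: A_0 = 1, A_2 = 2, A_3 = 2, A_4 = 5, A_5 = 4, A_7 = 2. Minimum distance d = 2.

Enumerate all 2^4 = 16 messages m ∈ F_2^4.
For each, compute codeword c = mG in F_2^8, then tally its weight.
  m = 0000 → c = 00000000, weight = 0.
  m = 1000 → c = 01100110, weight = 4.
  m = 0100 → c = 10001010, weight = 3.
  m = 1100 → c = 11101100, weight = 5.
  m = 0010 → c = 11111011, weight = 7.
  m = 1010 → c = 10011101, weight = 5.
  m = 0110 → c = 01110001, weight = 4.
  m = 1110 → c = 00010111, weight = 4.
  m = 0001 → c = 01000010, weight = 2.
  m = 1001 → c = 00100100, weight = 2.
  m = 0101 → c = 11001000, weight = 3.
  m = 1101 → c = 10101110, weight = 5.
  m = 0011 → c = 10111001, weight = 5.
  m = 1011 → c = 11011111, weight = 7.
  m = 0111 → c = 00110011, weight = 4.
  m = 1111 → c = 01010101, weight = 4.
Tally weights:
  weight 0: 1 codewords.
  weight 2: 2 codewords.
  weight 3: 2 codewords.
  weight 4: 5 codewords.
  weight 5: 4 codewords.
  weight 7: 2 codewords.
Minimum distance d = smallest w > 0 with A_w > 0 = 2.
Sanity: Σ A_w = 16 = 2^4 = 16 ✓.


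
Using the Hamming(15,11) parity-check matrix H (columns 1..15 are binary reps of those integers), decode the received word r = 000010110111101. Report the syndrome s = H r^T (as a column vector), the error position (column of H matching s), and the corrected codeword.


s = (0, 1, 0, 1)^T, error position = 5, corrected codeword c = 000000110111101

Compute s = H r^T mod 2 one row at a time:
  s_1 = 1 + 0 + 1 + 1 + 1 + 1 + 0 + 1 = 6 ≡ 0 (mod 2).
  s_2 = 0 + 1 + 0 + 1 + 1 + 1 + 0 + 1 = 5 ≡ 1 (mod 2).
  s_3 = 0 + 0 + 0 + 1 + 1 + 1 + 0 + 1 = 4 ≡ 0 (mod 2).
  s_4 = 0 + 0 + 1 + 1 + 0 + 1 + 1 + 1 = 5 ≡ 1 (mod 2).
s = (0, 1, 0, 1)^T — this equals column 5 of H (binary 0101), so error is at position 5.
Correct: flip bit 5 of r = 000010110111101 to get c = 000000110111101.


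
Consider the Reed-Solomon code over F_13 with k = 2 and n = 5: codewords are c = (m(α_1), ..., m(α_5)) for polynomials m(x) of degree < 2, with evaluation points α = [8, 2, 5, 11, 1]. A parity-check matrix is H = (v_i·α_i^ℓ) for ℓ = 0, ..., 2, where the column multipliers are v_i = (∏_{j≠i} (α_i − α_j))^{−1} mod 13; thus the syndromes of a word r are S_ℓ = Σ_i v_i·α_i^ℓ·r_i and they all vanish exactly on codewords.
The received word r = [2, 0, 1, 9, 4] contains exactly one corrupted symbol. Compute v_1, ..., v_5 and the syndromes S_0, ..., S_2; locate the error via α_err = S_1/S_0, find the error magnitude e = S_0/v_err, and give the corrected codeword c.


S = (4, 5, 3), error at position 4, error magnitude e = 6, c = [2, 0, 1, 3, 4].

Step 1: column multipliers v_i = (∏_{j≠i}(α_i − α_j))^{−1} mod 13.
  i = 1 (α = 8): (8−2)(8−5)(8−11)(8−1) = 6·3·(−3)·7 = −378 ≡ 12, so v_1 = 12^{−1} = 12 (mod 13).
  i = 2 (α = 2): (2−8)(2−5)(2−11)(2−1) = (−6)·(−3)·(−9)·1 = −162 ≡ 7, so v_2 = 7^{−1} = 2 (mod 13).
  i = 3 (α = 5): (5−8)(5−2)(5−11)(5−1) = (−3)·3·(−6)·4 = 216 ≡ 8, so v_3 = 8^{−1} = 5 (mod 13).
  i = 4 (α = 11): (11−8)(11−2)(11−5)(11−1) = 3·9·6·10 = 1620 ≡ 8, so v_4 = 8^{−1} = 5 (mod 13).
  i = 5 (α = 1): (1−8)(1−2)(1−5)(1−11) = (−7)·(−1)·(−4)·(−10) = 280 ≡ 7, so v_5 = 7^{−1} = 2 (mod 13).
  v = [12, 2, 5, 5, 2].
Step 2: syndromes of r = [2, 0, 1, 9, 4] (all sums mod 13).
  S_0 = Σ v_i r_i = 12·2 + 2·0 + 5·1 + 5·9 + 2·4 = 82 ≡ 4.
  S_1 = Σ v_i α_i r_i = 12·8·2 + 2·2·0 + 5·5·1 + 5·11·9 + 2·1·4 = 720 ≡ 5.
  α_i^2 mod 13 = [12, 4, 12, 4, 1].
  S_2 = Σ v_i α_i^2 r_i = 12·12·2 + 2·4·0 + 5·12·1 + 5·4·9 + 2·1·4 = 536 ≡ 3.
  S = (4, 5, 3) ≠ 0, so r is not a codeword (an error is present).
Step 3: locate the error. For a single error e at position i, S_ℓ = v_i·e·α_i^ℓ, so α_err = S_1/S_0.
  S_0^{−1} = 4^{−1} = 10 (mod 13), so α_err = 5·10 = 50 ≡ 11 = α_4. Error position i = 4.
  Consistency check: S_2/S_1 = 3·8 = 24 ≡ 11 = α_err ✓ (single-error assumption holds).
Step 4: error magnitude e = S_0/v_4 = S_0·∏_{j≠4}(α_4 − α_j) = 4·8 = 32 ≡ 6 (mod 13).
Step 5: correct position 4: c_4 = r_4 − e = 9 − 6 ≡ 3 (mod 13). Hence c = [2, 0, 1, 3, 4].
  Check: interpolating c through the α_i gives m(x) = 8 + 9·x (degree < 2) with m(α_i) = c_i for every i, so c is indeed a codeword.


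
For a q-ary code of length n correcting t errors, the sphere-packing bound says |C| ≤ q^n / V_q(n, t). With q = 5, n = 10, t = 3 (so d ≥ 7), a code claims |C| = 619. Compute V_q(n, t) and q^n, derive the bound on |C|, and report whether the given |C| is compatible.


V_q(n, t) = 8441, q^n = 9765625, Hamming bound = 1156, |C| = 619 ≤ bound (satisfied).

Step 1: Compute V_q(n, t) = Σ_{j=0}^3 C(n, j) (q−1)^j.
  j = 0: C(10,0)·(4)^0 = 1·1 = 1.
  j = 1: C(10,1)·(4)^1 = 10·4 = 40.
  j = 2: C(10,2)·(4)^2 = 45·16 = 720.
  j = 3: C(10,3)·(4)^3 = 120·64 = 7680.
  V_q(n, t) = 1 + 40 + 720 + 7680 = 8441.
Step 2: q^n = 5^10 = 9765625.
Step 3: Hamming bound ⌊q^n / V_q(n,t)⌋ = ⌊9765625/8441⌋ = 1156.
Step 4: Compare |C| = 619 to 1156: satisfied.
The claimed |C| lies below the Hamming bound.


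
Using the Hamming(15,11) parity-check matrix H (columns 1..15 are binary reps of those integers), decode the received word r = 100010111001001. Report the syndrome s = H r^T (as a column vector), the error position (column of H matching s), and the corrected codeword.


s = (0, 0, 0, 1)^T, error position = 1, corrected codeword c = 000010111001001

Compute s = H r^T mod 2 one row at a time:
  s_1 = 1 + 1 + 0 + 0 + 1 + 0 + 0 + 1 = 4 ≡ 0 (mod 2).
  s_2 = 0 + 1 + 0 + 1 + 1 + 0 + 0 + 1 = 4 ≡ 0 (mod 2).
  s_3 = 0 + 0 + 0 + 1 + 0 + 0 + 0 + 1 = 2 ≡ 0 (mod 2).
  s_4 = 1 + 0 + 1 + 1 + 1 + 0 + 0 + 1 = 5 ≡ 1 (mod 2).
s = (0, 0, 0, 1)^T — this equals column 1 of H (binary 0001), so error is at position 1.
Correct: flip bit 1 of r = 100010111001001 to get c = 000010111001001.


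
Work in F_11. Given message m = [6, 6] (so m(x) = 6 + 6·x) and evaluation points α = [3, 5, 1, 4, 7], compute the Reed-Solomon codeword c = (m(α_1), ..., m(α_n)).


c = [2, 3, 1, 8, 4]

Message polynomial: m(x) = 6 + 6·x (mod 11).
For each evaluation point α_i, compute m(α_i) mod 11:
  α_1 = 3: Horner steps 6 → 2, so m(3) = 2.
  α_2 = 5: Horner steps 6 → 3, so m(5) = 3.
  α_3 = 1: Horner steps 6 → 1, so m(1) = 1.
  α_4 = 4: Horner steps 6 → 8, so m(4) = 8.
  α_5 = 7: Horner steps 6 → 4, so m(7) = 4.
Codeword c = [2, 3, 1, 8, 4] ∈ F_11^5.


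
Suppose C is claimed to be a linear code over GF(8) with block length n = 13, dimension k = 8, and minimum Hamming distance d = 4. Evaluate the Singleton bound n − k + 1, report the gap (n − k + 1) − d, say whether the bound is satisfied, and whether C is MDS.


Singleton RHS = n − k + 1 = 6, slack = 2, bound satisfied, not MDS.

Singleton bound: d ≤ n − k + 1.
Here n = 13, k = 8, so n − k + 1 = 6.
Given d = 4, check d ≤ 6: YES.
Slack = (n − k + 1) − d = 2.
The code is NOT MDS (slack = 2 > 0).
Description: the claimed parameters are [13, 8, 4]_8; such a code would be non-MDS.


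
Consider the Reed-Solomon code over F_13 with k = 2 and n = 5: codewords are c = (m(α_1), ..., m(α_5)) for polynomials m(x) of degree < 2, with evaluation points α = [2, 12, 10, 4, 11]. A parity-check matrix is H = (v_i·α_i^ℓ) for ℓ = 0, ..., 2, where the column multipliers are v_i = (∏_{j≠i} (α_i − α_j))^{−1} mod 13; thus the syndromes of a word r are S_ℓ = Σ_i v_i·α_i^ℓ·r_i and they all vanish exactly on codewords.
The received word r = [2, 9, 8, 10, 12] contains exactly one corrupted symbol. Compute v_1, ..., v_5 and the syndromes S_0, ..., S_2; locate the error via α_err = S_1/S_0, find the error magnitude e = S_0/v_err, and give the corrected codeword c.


S = (8, 5, 8), error at position 2, error magnitude e = 6, c = [2, 3, 8, 10, 12].

Step 1: column multipliers v_i = (∏_{j≠i}(α_i − α_j))^{−1} mod 13.
  i = 1 (α = 2): (2−12)(2−10)(2−4)(2−11) = (−10)·(−8)·(−2)·(−9) = 1440 ≡ 10, so v_1 = 10^{−1} = 4 (mod 13).
  i = 2 (α = 12): (12−2)(12−10)(12−4)(12−11) = 10·2·8·1 = 160 ≡ 4, so v_2 = 4^{−1} = 10 (mod 13).
  i = 3 (α = 10): (10−2)(10−12)(10−4)(10−11) = 8·(−2)·6·(−1) = 96 ≡ 5, so v_3 = 5^{−1} = 8 (mod 13).
  i = 4 (α = 4): (4−2)(4−12)(4−10)(4−11) = 2·(−8)·(−6)·(−7) = −672 ≡ 4, so v_4 = 4^{−1} = 10 (mod 13).
  i = 5 (α = 11): (11−2)(11−12)(11−10)(11−4) = 9·(−1)·1·7 = −63 ≡ 2, so v_5 = 2^{−1} = 7 (mod 13).
  v = [4, 10, 8, 10, 7].
Step 2: syndromes of r = [2, 9, 8, 10, 12] (all sums mod 13).
  S_0 = Σ v_i r_i = 4·2 + 10·9 + 8·8 + 10·10 + 7·12 = 346 ≡ 8.
  S_1 = Σ v_i α_i r_i = 4·2·2 + 10·12·9 + 8·10·8 + 10·4·10 + 7·11·12 = 3060 ≡ 5.
  α_i^2 mod 13 = [4, 1, 9, 3, 4].
  S_2 = Σ v_i α_i^2 r_i = 4·4·2 + 10·1·9 + 8·9·8 + 10·3·10 + 7·4·12 = 1334 ≡ 8.
  S = (8, 5, 8) ≠ 0, so r is not a codeword (an error is present).
Step 3: locate the error. For a single error e at position i, S_ℓ = v_i·e·α_i^ℓ, so α_err = S_1/S_0.
  S_0^{−1} = 8^{−1} = 5 (mod 13), so α_err = 5·5 = 25 ≡ 12 = α_2. Error position i = 2.
  Consistency check: S_2/S_1 = 8·8 = 64 ≡ 12 = α_err ✓ (single-error assumption holds).
Step 4: error magnitude e = S_0/v_2 = S_0·∏_{j≠2}(α_2 − α_j) = 8·4 = 32 ≡ 6 (mod 13).
Step 5: correct position 2: c_2 = r_2 − e = 9 − 6 ≡ 3 (mod 13). Hence c = [2, 3, 8, 10, 12].
  Check: interpolating c through the α_i gives m(x) = 7 + 4·x (degree < 2) with m(α_i) = c_i for every i, so c is indeed a codeword.


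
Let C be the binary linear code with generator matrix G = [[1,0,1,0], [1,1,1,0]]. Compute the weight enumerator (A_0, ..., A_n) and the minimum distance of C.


Weight distribution: A_0 = 1, A_1 = 1, A_2 = 1, A_3 = 1. Minimum distance d = 1.

Enumerate all 2^2 = 4 messages m ∈ F_2^2.
For each, compute codeword c = mG in F_2^4, then tally its weight.
  m = 00 → c = 0000, weight = 0.
  m = 10 → c = 1010, weight = 2.
  m = 01 → c = 1110, weight = 3.
  m = 11 → c = 0100, weight = 1.
Tally weights:
  weight 0: 1 codewords.
  weight 1: 1 codewords.
  weight 2: 1 codewords.
  weight 3: 1 codewords.
Minimum distance d = smallest w > 0 with A_w > 0 = 1.
Sanity: Σ A_w = 4 = 2^2 = 4 ✓.


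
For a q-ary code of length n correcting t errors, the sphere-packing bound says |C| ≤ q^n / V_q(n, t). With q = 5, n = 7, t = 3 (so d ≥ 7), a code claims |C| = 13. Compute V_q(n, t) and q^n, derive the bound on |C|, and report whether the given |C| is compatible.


V_q(n, t) = 2605, q^n = 78125, Hamming bound = 29, |C| = 13 ≤ bound (satisfied).

Step 1: Compute V_q(n, t) = Σ_{j=0}^3 C(n, j) (q−1)^j.
  j = 0: C(7,0)·(4)^0 = 1·1 = 1.
  j = 1: C(7,1)·(4)^1 = 7·4 = 28.
  j = 2: C(7,2)·(4)^2 = 21·16 = 336.
  j = 3: C(7,3)·(4)^3 = 35·64 = 2240.
  V_q(n, t) = 1 + 28 + 336 + 2240 = 2605.
Step 2: q^n = 5^7 = 78125.
Step 3: Hamming bound ⌊q^n / V_q(n,t)⌋ = ⌊78125/2605⌋ = 29.
Step 4: Compare |C| = 13 to 29: satisfied.
The claimed |C| lies below the Hamming bound.


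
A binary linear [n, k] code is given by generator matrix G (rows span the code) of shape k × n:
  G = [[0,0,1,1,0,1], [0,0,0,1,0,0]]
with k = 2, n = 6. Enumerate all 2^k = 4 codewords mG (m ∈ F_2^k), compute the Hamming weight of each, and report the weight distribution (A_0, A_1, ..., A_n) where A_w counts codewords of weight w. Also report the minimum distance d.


Weight distribution: A_0 = 1, A_1 = 1, A_2 = 1, A_3 = 1. Minimum distance d = 1.

Enumerate all 2^2 = 4 messages m ∈ F_2^2.
For each, compute codeword c = mG in F_2^6, then tally its weight.
  m = 00 → c = 000000, weight = 0.
  m = 10 → c = 001101, weight = 3.
  m = 01 → c = 000100, weight = 1.
  m = 11 → c = 001001, weight = 2.
Tally weights:
  weight 0: 1 codewords.
  weight 1: 1 codewords.
  weight 2: 1 codewords.
  weight 3: 1 codewords.
Minimum distance d = smallest w > 0 with A_w > 0 = 1.
Sanity: Σ A_w = 4 = 2^2 = 4 ✓.


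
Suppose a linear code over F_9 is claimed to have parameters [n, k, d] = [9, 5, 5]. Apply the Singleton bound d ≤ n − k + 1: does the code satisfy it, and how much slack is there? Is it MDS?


Singleton RHS = n − k + 1 = 5, slack = 0, bound satisfied, MDS.

Singleton bound: d ≤ n − k + 1.
Here n = 9, k = 5, so n − k + 1 = 5.
Given d = 5, check d ≤ 5: YES.
Slack = (n − k + 1) − d = 0.
The code is MDS (slack = 0).
Description: the claimed parameters are [9, 5, 5]_9; such a code would be MDS (meets Singleton bound).


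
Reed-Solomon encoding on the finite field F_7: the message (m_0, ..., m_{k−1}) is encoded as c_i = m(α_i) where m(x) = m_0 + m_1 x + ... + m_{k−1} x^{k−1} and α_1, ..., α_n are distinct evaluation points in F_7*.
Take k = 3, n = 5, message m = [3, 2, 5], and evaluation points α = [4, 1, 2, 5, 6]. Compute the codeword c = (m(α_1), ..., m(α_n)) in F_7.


c = [0, 3, 6, 5, 6]

Message polynomial: m(x) = 3 + 2·x + 5·x^2 (mod 7).
For each evaluation point α_i, compute m(α_i) mod 7:
  α_1 = 4: Horner steps 5 → 1 → 0, so m(4) = 0.
  α_2 = 1: Horner steps 5 → 0 → 3, so m(1) = 3.
  α_3 = 2: Horner steps 5 → 5 → 6, so m(2) = 6.
  α_4 = 5: Horner steps 5 → 6 → 5, so m(5) = 5.
  α_5 = 6: Horner steps 5 → 4 → 6, so m(6) = 6.
Codeword c = [0, 3, 6, 5, 6] ∈ F_7^5.


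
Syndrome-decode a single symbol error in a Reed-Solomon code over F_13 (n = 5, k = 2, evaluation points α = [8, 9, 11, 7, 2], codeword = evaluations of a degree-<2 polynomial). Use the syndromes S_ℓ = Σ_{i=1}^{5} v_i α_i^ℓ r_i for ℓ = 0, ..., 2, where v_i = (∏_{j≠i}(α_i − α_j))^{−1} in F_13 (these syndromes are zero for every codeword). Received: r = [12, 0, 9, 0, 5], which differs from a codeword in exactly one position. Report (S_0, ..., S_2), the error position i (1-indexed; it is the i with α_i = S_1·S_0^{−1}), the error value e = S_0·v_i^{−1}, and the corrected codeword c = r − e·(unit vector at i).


S = (12, 4, 10), error at position 2, error magnitude e = 2, c = [12, 11, 9, 0, 5].

Step 1: column multipliers v_i = (∏_{j≠i}(α_i − α_j))^{−1} mod 13.
  i = 1 (α = 8): (8−9)(8−11)(8−7)(8−2) = (−1)·(−3)·1·6 = 18 ≡ 5, so v_1 = 5^{−1} = 8 (mod 13).
  i = 2 (α = 9): (9−8)(9−11)(9−7)(9−2) = 1·(−2)·2·7 = −28 ≡ 11, so v_2 = 11^{−1} = 6 (mod 13).
  i = 3 (α = 11): (11−8)(11−9)(11−7)(11−2) = 3·2·4·9 = 216 ≡ 8, so v_3 = 8^{−1} = 5 (mod 13).
  i = 4 (α = 7): (7−8)(7−9)(7−11)(7−2) = (−1)·(−2)·(−4)·5 = −40 ≡ 12, so v_4 = 12^{−1} = 12 (mod 13).
  i = 5 (α = 2): (2−8)(2−9)(2−11)(2−7) = (−6)·(−7)·(−9)·(−5) = 1890 ≡ 5, so v_5 = 5^{−1} = 8 (mod 13).
  v = [8, 6, 5, 12, 8].
Step 2: syndromes of r = [12, 0, 9, 0, 5] (all sums mod 13).
  S_0 = Σ v_i r_i = 8·12 + 6·0 + 5·9 + 12·0 + 8·5 = 181 ≡ 12.
  S_1 = Σ v_i α_i r_i = 8·8·12 + 6·9·0 + 5·11·9 + 12·7·0 + 8·2·5 = 1343 ≡ 4.
  α_i^2 mod 13 = [12, 3, 4, 10, 4].
  S_2 = Σ v_i α_i^2 r_i = 8·12·12 + 6·3·0 + 5·4·9 + 12·10·0 + 8·4·5 = 1492 ≡ 10.
  S = (12, 4, 10) ≠ 0, so r is not a codeword (an error is present).
Step 3: locate the error. For a single error e at position i, S_ℓ = v_i·e·α_i^ℓ, so α_err = S_1/S_0.
  S_0^{−1} = 12^{−1} = 12 (mod 13), so α_err = 4·12 = 48 ≡ 9 = α_2. Error position i = 2.
  Consistency check: S_2/S_1 = 10·10 = 100 ≡ 9 = α_err ✓ (single-error assumption holds).
Step 4: error magnitude e = S_0/v_2 = S_0·∏_{j≠2}(α_2 − α_j) = 12·11 = 132 ≡ 2 (mod 13).
Step 5: correct position 2: c_2 = r_2 − e = 0 − 2 ≡ 11 (mod 13). Hence c = [12, 11, 9, 0, 5].
  Check: interpolating c through the α_i gives m(x) = 7 + 12·x (degree < 2) with m(α_i) = c_i for every i, so c is indeed a codeword.


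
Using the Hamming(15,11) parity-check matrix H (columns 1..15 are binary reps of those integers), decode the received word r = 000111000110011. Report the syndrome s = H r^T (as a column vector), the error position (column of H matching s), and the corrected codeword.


s = (0, 1, 1, 1)^T, error position = 7, corrected codeword c = 000111100110011

Compute s = H r^T mod 2 one row at a time:
  s_1 = 0 + 0 + 1 + 1 + 0 + 0 + 1 + 1 = 4 ≡ 0 (mod 2).
  s_2 = 1 + 1 + 1 + 0 + 0 + 0 + 1 + 1 = 5 ≡ 1 (mod 2).
  s_3 = 0 + 0 + 1 + 0 + 1 + 1 + 1 + 1 = 5 ≡ 1 (mod 2).
  s_4 = 0 + 0 + 1 + 0 + 0 + 1 + 0 + 1 = 3 ≡ 1 (mod 2).
s = (0, 1, 1, 1)^T — this equals column 7 of H (binary 0111), so error is at position 7.
Correct: flip bit 7 of r = 000111000110011 to get c = 000111100110011.


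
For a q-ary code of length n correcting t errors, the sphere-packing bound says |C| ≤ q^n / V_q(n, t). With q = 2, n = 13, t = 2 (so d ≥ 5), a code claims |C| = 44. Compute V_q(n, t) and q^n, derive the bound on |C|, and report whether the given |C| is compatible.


V_q(n, t) = 92, q^n = 8192, Hamming bound = 89, |C| = 44 ≤ bound (satisfied).

Step 1: Compute V_q(n, t) = Σ_{j=0}^2 C(n, j) (q−1)^j.
  j = 0: C(13,0)·(1)^0 = 1·1 = 1.
  j = 1: C(13,1)·(1)^1 = 13·1 = 13.
  j = 2: C(13,2)·(1)^2 = 78·1 = 78.
  V_q(n, t) = 1 + 13 + 78 = 92.
Step 2: q^n = 2^13 = 8192.
Step 3: Hamming bound ⌊q^n / V_q(n,t)⌋ = ⌊8192/92⌋ = 89.
Step 4: Compare |C| = 44 to 89: satisfied.
The claimed |C| lies below the Hamming bound.


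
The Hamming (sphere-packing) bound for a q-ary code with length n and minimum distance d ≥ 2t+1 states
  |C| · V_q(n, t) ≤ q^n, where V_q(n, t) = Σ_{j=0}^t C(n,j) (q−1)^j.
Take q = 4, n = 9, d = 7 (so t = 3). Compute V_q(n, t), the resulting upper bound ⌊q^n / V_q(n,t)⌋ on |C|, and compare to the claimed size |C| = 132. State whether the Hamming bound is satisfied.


V_q(n, t) = 2620, q^n = 262144, Hamming bound = 100, |C| = 132 > bound (violated).

Step 1: Compute V_q(n, t) = Σ_{j=0}^3 C(n, j) (q−1)^j.
  j = 0: C(9,0)·(3)^0 = 1·1 = 1.
  j = 1: C(9,1)·(3)^1 = 9·3 = 27.
  j = 2: C(9,2)·(3)^2 = 36·9 = 324.
  j = 3: C(9,3)·(3)^3 = 84·27 = 2268.
  V_q(n, t) = 1 + 27 + 324 + 2268 = 2620.
Step 2: q^n = 4^9 = 262144.
Step 3: Hamming bound ⌊q^n / V_q(n,t)⌋ = ⌊262144/2620⌋ = 100.
Step 4: Compare |C| = 132 to 100: violated.
The claimed |C| lies above the Hamming bound, so no 4-ary code of length 9 with d ≥ 7 can have 132 codewords.


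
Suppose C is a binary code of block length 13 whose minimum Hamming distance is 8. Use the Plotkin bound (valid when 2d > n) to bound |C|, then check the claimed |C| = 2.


Plotkin bound M ≤ 4; given |C| = 2 ≤ bound (satisfied).

Check applicability: 2d = 16, n = 13.
2d − n = 3 > 0, so Plotkin applies.
Compute d/(2d−n) = 8/3 ≈ 2.6667.
⌊d/(2d−n)⌋ = 2.
Plotkin bound: M ≤ 2·2 = 4.
Given |C| = 2, check: satisfied.
This |C| is below the Plotkin bound.


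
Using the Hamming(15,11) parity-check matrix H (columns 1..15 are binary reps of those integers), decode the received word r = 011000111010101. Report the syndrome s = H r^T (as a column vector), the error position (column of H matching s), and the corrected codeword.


s = (1, 1, 1, 0)^T, error position = 14, corrected codeword c = 011000111010111

Compute s = H r^T mod 2 one row at a time:
  s_1 = 1 + 1 + 0 + 1 + 0 + 1 + 0 + 1 = 5 ≡ 1 (mod 2).
  s_2 = 0 + 0 + 0 + 1 + 0 + 1 + 0 + 1 = 3 ≡ 1 (mod 2).
  s_3 = 1 + 1 + 0 + 1 + 0 + 1 + 0 + 1 = 5 ≡ 1 (mod 2).
  s_4 = 0 + 1 + 0 + 1 + 1 + 1 + 1 + 1 = 6 ≡ 0 (mod 2).
s = (1, 1, 1, 0)^T — this equals column 14 of H (binary 1110), so error is at position 14.
Correct: flip bit 14 of r = 011000111010101 to get c = 011000111010111.


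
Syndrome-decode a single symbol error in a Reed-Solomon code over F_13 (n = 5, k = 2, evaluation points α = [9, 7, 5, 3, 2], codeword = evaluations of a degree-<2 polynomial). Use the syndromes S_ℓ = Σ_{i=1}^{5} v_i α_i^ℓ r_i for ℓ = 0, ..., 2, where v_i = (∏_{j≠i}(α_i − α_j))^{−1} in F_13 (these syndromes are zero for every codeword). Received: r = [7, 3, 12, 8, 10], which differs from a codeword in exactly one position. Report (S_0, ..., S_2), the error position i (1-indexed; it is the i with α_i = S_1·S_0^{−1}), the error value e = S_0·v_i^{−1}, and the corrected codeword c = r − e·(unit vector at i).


S = (4, 8, 3), error at position 5, error magnitude e = 4, c = [7, 3, 12, 8, 6].

Step 1: column multipliers v_i = (∏_{j≠i}(α_i − α_j))^{−1} mod 13.
  i = 1 (α = 9): (9−7)(9−5)(9−3)(9−2) = 2·4·6·7 = 336 ≡ 11, so v_1 = 11^{−1} = 6 (mod 13).
  i = 2 (α = 7): (7−9)(7−5)(7−3)(7−2) = (−2)·2·4·5 = −80 ≡ 11, so v_2 = 11^{−1} = 6 (mod 13).
  i = 3 (α = 5): (5−9)(5−7)(5−3)(5−2) = (−4)·(−2)·2·3 = 48 ≡ 9, so v_3 = 9^{−1} = 3 (mod 13).
  i = 4 (α = 3): (3−9)(3−7)(3−5)(3−2) = (−6)·(−4)·(−2)·1 = −48 ≡ 4, so v_4 = 4^{−1} = 10 (mod 13).
  i = 5 (α = 2): (2−9)(2−7)(2−5)(2−3) = (−7)·(−5)·(−3)·(−1) = 105 ≡ 1, so v_5 = 1^{−1} = 1 (mod 13).
  v = [6, 6, 3, 10, 1].
Step 2: syndromes of r = [7, 3, 12, 8, 10] (all sums mod 13).
  S_0 = Σ v_i r_i = 6·7 + 6·3 + 3·12 + 10·8 + 1·10 = 186 ≡ 4.
  S_1 = Σ v_i α_i r_i = 6·9·7 + 6·7·3 + 3·5·12 + 10·3·8 + 1·2·10 = 944 ≡ 8.
  α_i^2 mod 13 = [3, 10, 12, 9, 4].
  S_2 = Σ v_i α_i^2 r_i = 6·3·7 + 6·10·3 + 3·12·12 + 10·9·8 + 1·4·10 = 1498 ≡ 3.
  S = (4, 8, 3) ≠ 0, so r is not a codeword (an error is present).
Step 3: locate the error. For a single error e at position i, S_ℓ = v_i·e·α_i^ℓ, so α_err = S_1/S_0.
  S_0^{−1} = 4^{−1} = 10 (mod 13), so α_err = 8·10 = 80 ≡ 2 = α_5. Error position i = 5.
  Consistency check: S_2/S_1 = 3·5 = 15 ≡ 2 = α_err ✓ (single-error assumption holds).
Step 4: error magnitude e = S_0/v_5 = S_0·∏_{j≠5}(α_5 − α_j) = 4·1 = 4 ≡ 4 (mod 13).
Step 5: correct position 5: c_5 = r_5 − e = 10 − 4 ≡ 6 (mod 13). Hence c = [7, 3, 12, 8, 6].
  Check: interpolating c through the α_i gives m(x) = 2 + 2·x (degree < 2) with m(α_i) = c_i for every i, so c is indeed a codeword.


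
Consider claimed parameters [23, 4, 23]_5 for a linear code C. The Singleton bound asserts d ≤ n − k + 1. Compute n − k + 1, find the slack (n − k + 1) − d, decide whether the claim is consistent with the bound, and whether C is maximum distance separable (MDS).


Singleton RHS = n − k + 1 = 20, slack = -3, bound violated (no such code; not MDS).

Singleton bound: d ≤ n − k + 1.
Here n = 23, k = 4, so n − k + 1 = 20.
Given d = 23, check d ≤ 20: NO.
Slack = (n − k + 1) − d = -3.
The slack is negative: d = 23 exceeds n − k + 1 = 20 by 3, so the Singleton bound is violated and no linear [23, 4, 23]_5 code can exist. In particular it is not MDS (MDS requires d = n − k + 1 exactly).
Description: the claimed parameters are [23, 4, 23]_5; such a code would be impossible (violates the Singleton bound).


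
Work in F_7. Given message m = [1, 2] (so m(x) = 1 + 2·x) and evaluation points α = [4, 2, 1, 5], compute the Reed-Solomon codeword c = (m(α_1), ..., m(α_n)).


c = [2, 5, 3, 4]

Message polynomial: m(x) = 1 + 2·x (mod 7).
For each evaluation point α_i, compute m(α_i) mod 7:
  α_1 = 4: Horner steps 2 → 2, so m(4) = 2.
  α_2 = 2: Horner steps 2 → 5, so m(2) = 5.
  α_3 = 1: Horner steps 2 → 3, so m(1) = 3.
  α_4 = 5: Horner steps 2 → 4, so m(5) = 4.
Codeword c = [2, 5, 3, 4] ∈ F_7^4.


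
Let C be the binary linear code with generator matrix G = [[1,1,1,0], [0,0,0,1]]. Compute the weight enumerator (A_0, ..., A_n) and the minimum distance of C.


Weight distribution: A_0 = 1, A_1 = 1, A_3 = 1, A_4 = 1. Minimum distance d = 1.

Enumerate all 2^2 = 4 messages m ∈ F_2^2.
For each, compute codeword c = mG in F_2^4, then tally its weight.
  m = 00 → c = 0000, weight = 0.
  m = 10 → c = 1110, weight = 3.
  m = 01 → c = 0001, weight = 1.
  m = 11 → c = 1111, weight = 4.
Tally weights:
  weight 0: 1 codewords.
  weight 1: 1 codewords.
  weight 3: 1 codewords.
  weight 4: 1 codewords.
Minimum distance d = smallest w > 0 with A_w > 0 = 1.
Sanity: Σ A_w = 4 = 2^2 = 4 ✓.


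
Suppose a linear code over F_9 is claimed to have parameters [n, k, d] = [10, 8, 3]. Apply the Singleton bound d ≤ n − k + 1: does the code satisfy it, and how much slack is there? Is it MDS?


Singleton RHS = n − k + 1 = 3, slack = 0, bound satisfied, MDS.

Singleton bound: d ≤ n − k + 1.
Here n = 10, k = 8, so n − k + 1 = 3.
Given d = 3, check d ≤ 3: YES.
Slack = (n − k + 1) − d = 0.
The code is MDS (slack = 0).
Description: the claimed parameters are [10, 8, 3]_9; such a code would be MDS (meets Singleton bound).


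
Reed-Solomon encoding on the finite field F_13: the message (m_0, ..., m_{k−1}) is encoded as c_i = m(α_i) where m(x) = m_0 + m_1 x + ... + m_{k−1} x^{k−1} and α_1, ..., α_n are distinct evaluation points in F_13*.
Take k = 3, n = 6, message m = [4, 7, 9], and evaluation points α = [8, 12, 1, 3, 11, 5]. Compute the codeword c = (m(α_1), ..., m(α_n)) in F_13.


c = [12, 6, 7, 2, 0, 4]

Message polynomial: m(x) = 4 + 7·x + 9·x^2 (mod 13).
For each evaluation point α_i, compute m(α_i) mod 13:
  α_1 = 8: Horner steps 9 → 1 → 12, so m(8) = 12.
  α_2 = 12: Horner steps 9 → 11 → 6, so m(12) = 6.
  α_3 = 1: Horner steps 9 → 3 → 7, so m(1) = 7.
  α_4 = 3: Horner steps 9 → 8 → 2, so m(3) = 2.
  α_5 = 11: Horner steps 9 → 2 → 0, so m(11) = 0.
  α_6 = 5: Horner steps 9 → 0 → 4, so m(5) = 4.
Codeword c = [12, 6, 7, 2, 0, 4] ∈ F_13^6.


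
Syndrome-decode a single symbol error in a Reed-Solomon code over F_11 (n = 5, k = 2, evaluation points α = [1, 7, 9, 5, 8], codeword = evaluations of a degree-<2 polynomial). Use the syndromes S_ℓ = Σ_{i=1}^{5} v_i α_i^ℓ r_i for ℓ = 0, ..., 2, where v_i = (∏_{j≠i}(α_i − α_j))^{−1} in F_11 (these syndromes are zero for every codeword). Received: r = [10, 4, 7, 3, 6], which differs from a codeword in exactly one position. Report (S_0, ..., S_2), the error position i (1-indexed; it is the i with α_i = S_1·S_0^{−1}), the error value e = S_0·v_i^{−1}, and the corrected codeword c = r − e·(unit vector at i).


S = (5, 2, 3), error at position 2, error magnitude e = 10, c = [10, 5, 7, 3, 6].

Step 1: column multipliers v_i = (∏_{j≠i}(α_i − α_j))^{−1} mod 11.
  i = 1 (α = 1): (1−7)(1−9)(1−5)(1−8) = (−6)·(−8)·(−4)·(−7) = 1344 ≡ 2, so v_1 = 2^{−1} = 6 (mod 11).
  i = 2 (α = 7): (7−1)(7−9)(7−5)(7−8) = 6·(−2)·2·(−1) = 24 ≡ 2, so v_2 = 2^{−1} = 6 (mod 11).
  i = 3 (α = 9): (9−1)(9−7)(9−5)(9−8) = 8·2·4·1 = 64 ≡ 9, so v_3 = 9^{−1} = 5 (mod 11).
  i = 4 (α = 5): (5−1)(5−7)(5−9)(5−8) = 4·(−2)·(−4)·(−3) = −96 ≡ 3, so v_4 = 3^{−1} = 4 (mod 11).
  i = 5 (α = 8): (8−1)(8−7)(8−9)(8−5) = 7·1·(−1)·3 = −21 ≡ 1, so v_5 = 1^{−1} = 1 (mod 11).
  v = [6, 6, 5, 4, 1].
Step 2: syndromes of r = [10, 4, 7, 3, 6] (all sums mod 11).
  S_0 = Σ v_i r_i = 6·10 + 6·4 + 5·7 + 4·3 + 1·6 = 137 ≡ 5.
  S_1 = Σ v_i α_i r_i = 6·1·10 + 6·7·4 + 5·9·7 + 4·5·3 + 1·8·6 = 651 ≡ 2.
  α_i^2 mod 11 = [1, 5, 4, 3, 9].
  S_2 = Σ v_i α_i^2 r_i = 6·1·10 + 6·5·4 + 5·4·7 + 4·3·3 + 1·9·6 = 410 ≡ 3.
  S = (5, 2, 3) ≠ 0, so r is not a codeword (an error is present).
Step 3: locate the error. For a single error e at position i, S_ℓ = v_i·e·α_i^ℓ, so α_err = S_1/S_0.
  S_0^{−1} = 5^{−1} = 9 (mod 11), so α_err = 2·9 = 18 ≡ 7 = α_2. Error position i = 2.
  Consistency check: S_2/S_1 = 3·6 = 18 ≡ 7 = α_err ✓ (single-error assumption holds).
Step 4: error magnitude e = S_0/v_2 = S_0·∏_{j≠2}(α_2 − α_j) = 5·2 = 10 ≡ 10 (mod 11).
Step 5: correct position 2: c_2 = r_2 − e = 4 − 10 ≡ 5 (mod 11). Hence c = [10, 5, 7, 3, 6].
  Check: interpolating c through the α_i gives m(x) = 9 + 1·x (degree < 2) with m(α_i) = c_i for every i, so c is indeed a codeword.


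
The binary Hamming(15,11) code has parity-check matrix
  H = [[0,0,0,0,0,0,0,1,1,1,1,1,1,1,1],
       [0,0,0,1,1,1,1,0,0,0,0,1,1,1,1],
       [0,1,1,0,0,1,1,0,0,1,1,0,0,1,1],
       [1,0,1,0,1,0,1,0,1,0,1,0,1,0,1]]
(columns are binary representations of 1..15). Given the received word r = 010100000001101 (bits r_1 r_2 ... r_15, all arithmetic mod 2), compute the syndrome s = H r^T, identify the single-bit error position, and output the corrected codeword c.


s = (1, 0, 0, 0)^T, error position = 8, corrected codeword c = 010100010001101

Compute s = H r^T mod 2 one row at a time:
  s_1 = 0 + 0 + 0 + 0 + 1 + 1 + 0 + 1 = 3 ≡ 1 (mod 2).
  s_2 = 1 + 0 + 0 + 0 + 1 + 1 + 0 + 1 = 4 ≡ 0 (mod 2).
  s_3 = 1 + 0 + 0 + 0 + 0 + 0 + 0 + 1 = 2 ≡ 0 (mod 2).
  s_4 = 0 + 0 + 0 + 0 + 0 + 0 + 1 + 1 = 2 ≡ 0 (mod 2).
s = (1, 0, 0, 0)^T — this equals column 8 of H (binary 1000), so error is at position 8.
Correct: flip bit 8 of r = 010100000001101 to get c = 010100010001101.


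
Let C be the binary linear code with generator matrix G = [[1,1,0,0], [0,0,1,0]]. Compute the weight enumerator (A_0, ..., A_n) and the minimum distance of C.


Weight distribution: A_0 = 1, A_1 = 1, A_2 = 1, A_3 = 1. Minimum distance d = 1.

Enumerate all 2^2 = 4 messages m ∈ F_2^2.
For each, compute codeword c = mG in F_2^4, then tally its weight.
  m = 00 → c = 0000, weight = 0.
  m = 10 → c = 1100, weight = 2.
  m = 01 → c = 0010, weight = 1.
  m = 11 → c = 1110, weight = 3.
Tally weights:
  weight 0: 1 codewords.
  weight 1: 1 codewords.
  weight 2: 1 codewords.
  weight 3: 1 codewords.
Minimum distance d = smallest w > 0 with A_w > 0 = 1.
Sanity: Σ A_w = 4 = 2^2 = 4 ✓.


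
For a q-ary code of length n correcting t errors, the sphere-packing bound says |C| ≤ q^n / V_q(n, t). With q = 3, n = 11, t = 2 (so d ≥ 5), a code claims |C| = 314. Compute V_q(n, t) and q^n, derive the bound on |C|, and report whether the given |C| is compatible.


V_q(n, t) = 243, q^n = 177147, Hamming bound = 729, |C| = 314 ≤ bound (satisfied).

Step 1: Compute V_q(n, t) = Σ_{j=0}^2 C(n, j) (q−1)^j.
  j = 0: C(11,0)·(2)^0 = 1·1 = 1.
  j = 1: C(11,1)·(2)^1 = 11·2 = 22.
  j = 2: C(11,2)·(2)^2 = 55·4 = 220.
  V_q(n, t) = 1 + 22 + 220 = 243.
Step 2: q^n = 3^11 = 177147.
Step 3: Hamming bound ⌊q^n / V_q(n,t)⌋ = ⌊177147/243⌋ = 729.
Step 4: Compare |C| = 314 to 729: satisfied.
The claimed |C| lies below the Hamming bound.


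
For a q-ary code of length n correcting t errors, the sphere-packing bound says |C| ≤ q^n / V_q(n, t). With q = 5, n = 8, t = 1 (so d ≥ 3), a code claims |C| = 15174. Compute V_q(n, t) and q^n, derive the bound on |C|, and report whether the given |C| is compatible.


V_q(n, t) = 33, q^n = 390625, Hamming bound = 11837, |C| = 15174 > bound (violated).

Step 1: Compute V_q(n, t) = Σ_{j=0}^1 C(n, j) (q−1)^j.
  j = 0: C(8,0)·(4)^0 = 1·1 = 1.
  j = 1: C(8,1)·(4)^1 = 8·4 = 32.
  V_q(n, t) = 1 + 32 = 33.
Step 2: q^n = 5^8 = 390625.
Step 3: Hamming bound ⌊q^n / V_q(n,t)⌋ = ⌊390625/33⌋ = 11837.
Step 4: Compare |C| = 15174 to 11837: violated.
The claimed |C| lies above the Hamming bound, so no 5-ary code of length 8 with d ≥ 3 can have 15174 codewords.


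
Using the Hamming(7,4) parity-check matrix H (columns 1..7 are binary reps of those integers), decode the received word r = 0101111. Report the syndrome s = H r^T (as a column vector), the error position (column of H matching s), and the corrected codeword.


s = (0, 1, 0)^T, error position = 2, corrected codeword c = 0001111

Compute s = H r^T mod 2 one row at a time:
  s_1 = 1 + 1 + 1 + 1 = 4 ≡ 0 (mod 2).
  s_2 = 1 + 0 + 1 + 1 = 3 ≡ 1 (mod 2).
  s_3 = 0 + 0 + 1 + 1 = 2 ≡ 0 (mod 2).
s = (0, 1, 0)^T — this equals column 2 of H (binary 010), so error is at position 2.
Correct: flip bit 2 of r = 0101111 to get c = 0001111.


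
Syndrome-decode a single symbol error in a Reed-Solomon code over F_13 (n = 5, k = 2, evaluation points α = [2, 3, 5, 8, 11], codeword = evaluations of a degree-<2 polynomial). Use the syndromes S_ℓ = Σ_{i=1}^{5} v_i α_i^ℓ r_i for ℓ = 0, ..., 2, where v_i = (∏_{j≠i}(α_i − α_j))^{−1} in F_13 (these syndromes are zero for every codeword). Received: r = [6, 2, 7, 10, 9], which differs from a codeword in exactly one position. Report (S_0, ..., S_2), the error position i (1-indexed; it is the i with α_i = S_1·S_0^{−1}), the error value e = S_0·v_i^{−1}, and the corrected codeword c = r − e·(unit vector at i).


S = (5, 1, 8), error at position 4, error magnitude e = 2, c = [6, 2, 7, 8, 9].

Step 1: column multipliers v_i = (∏_{j≠i}(α_i − α_j))^{−1} mod 13.
  i = 1 (α = 2): (2−3)(2−5)(2−8)(2−11) = (−1)·(−3)·(−6)·(−9) = 162 ≡ 6, so v_1 = 6^{−1} = 11 (mod 13).
  i = 2 (α = 3): (3−2)(3−5)(3−8)(3−11) = 1·(−2)·(−5)·(−8) = −80 ≡ 11, so v_2 = 11^{−1} = 6 (mod 13).
  i = 3 (α = 5): (5−2)(5−3)(5−8)(5−11) = 3·2·(−3)·(−6) = 108 ≡ 4, so v_3 = 4^{−1} = 10 (mod 13).
  i = 4 (α = 8): (8−2)(8−3)(8−5)(8−11) = 6·5·3·(−3) = −270 ≡ 3, so v_4 = 3^{−1} = 9 (mod 13).
  i = 5 (α = 11): (11−2)(11−3)(11−5)(11−8) = 9·8·6·3 = 1296 ≡ 9, so v_5 = 9^{−1} = 3 (mod 13).
  v = [11, 6, 10, 9, 3].
Step 2: syndromes of r = [6, 2, 7, 10, 9] (all sums mod 13).
  S_0 = Σ v_i r_i = 11·6 + 6·2 + 10·7 + 9·10 + 3·9 = 265 ≡ 5.
  S_1 = Σ v_i α_i r_i = 11·2·6 + 6·3·2 + 10·5·7 + 9·8·10 + 3·11·9 = 1535 ≡ 1.
  α_i^2 mod 13 = [4, 9, 12, 12, 4].
  S_2 = Σ v_i α_i^2 r_i = 11·4·6 + 6·9·2 + 10·12·7 + 9·12·10 + 3·4·9 = 2400 ≡ 8.
  S = (5, 1, 8) ≠ 0, so r is not a codeword (an error is present).
Step 3: locate the error. For a single error e at position i, S_ℓ = v_i·e·α_i^ℓ, so α_err = S_1/S_0.
  S_0^{−1} = 5^{−1} = 8 (mod 13), so α_err = 1·8 = 8 ≡ 8 = α_4. Error position i = 4.
  Consistency check: S_2/S_1 = 8·1 = 8 ≡ 8 = α_err ✓ (single-error assumption holds).
Step 4: error magnitude e = S_0/v_4 = S_0·∏_{j≠4}(α_4 − α_j) = 5·3 = 15 ≡ 2 (mod 13).
Step 5: correct position 4: c_4 = r_4 − e = 10 − 2 ≡ 8 (mod 13). Hence c = [6, 2, 7, 8, 9].
  Check: interpolating c through the α_i gives m(x) = 1 + 9·x (degree < 2) with m(α_i) = c_i for every i, so c is indeed a codeword.


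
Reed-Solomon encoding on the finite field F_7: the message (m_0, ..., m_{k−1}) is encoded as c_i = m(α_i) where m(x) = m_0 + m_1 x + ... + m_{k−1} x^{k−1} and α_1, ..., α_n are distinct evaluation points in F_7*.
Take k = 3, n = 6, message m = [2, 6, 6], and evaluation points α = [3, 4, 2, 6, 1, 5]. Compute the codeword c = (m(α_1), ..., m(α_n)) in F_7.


c = [4, 3, 3, 2, 0, 0]

Message polynomial: m(x) = 2 + 6·x + 6·x^2 (mod 7).
For each evaluation point α_i, compute m(α_i) mod 7:
  α_1 = 3: Horner steps 6 → 3 → 4, so m(3) = 4.
  α_2 = 4: Horner steps 6 → 2 → 3, so m(4) = 3.
  α_3 = 2: Horner steps 6 → 4 → 3, so m(2) = 3.
  α_4 = 6: Horner steps 6 → 0 → 2, so m(6) = 2.
  α_5 = 1: Horner steps 6 → 5 → 0, so m(1) = 0.
  α_6 = 5: Horner steps 6 → 1 → 0, so m(5) = 0.
Codeword c = [4, 3, 3, 2, 0, 0] ∈ F_7^6.


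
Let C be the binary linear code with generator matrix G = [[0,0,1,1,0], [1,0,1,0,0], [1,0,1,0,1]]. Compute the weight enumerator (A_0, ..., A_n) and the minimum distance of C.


Weight distribution: A_0 = 1, A_1 = 1, A_2 = 3, A_3 = 3. Minimum distance d = 1.

Enumerate all 2^3 = 8 messages m ∈ F_2^3.
For each, compute codeword c = mG in F_2^5, then tally its weight.
  m = 000 → c = 00000, weight = 0.
  m = 100 → c = 00110, weight = 2.
  m = 010 → c = 10100, weight = 2.
  m = 110 → c = 10010, weight = 2.
  m = 001 → c = 10101, weight = 3.
  m = 101 → c = 10011, weight = 3.
  m = 011 → c = 00001, weight = 1.
  m = 111 → c = 00111, weight = 3.
Tally weights:
  weight 0: 1 codewords.
  weight 1: 1 codewords.
  weight 2: 3 codewords.
  weight 3: 3 codewords.
Minimum distance d = smallest w > 0 with A_w > 0 = 1.
Sanity: Σ A_w = 8 = 2^3 = 8 ✓.


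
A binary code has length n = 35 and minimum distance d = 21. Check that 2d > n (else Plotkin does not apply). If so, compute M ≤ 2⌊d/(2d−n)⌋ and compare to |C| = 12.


Plotkin bound M ≤ 6; given |C| = 12 > bound (violated).

Check applicability: 2d = 42, n = 35.
2d − n = 7 > 0, so Plotkin applies.
Compute d/(2d−n) = 21/7 ≈ 3.0000.
⌊d/(2d−n)⌋ = 3.
Plotkin bound: M ≤ 2·3 = 6.
Given |C| = 12, check: VIOLATED.
This |C| is above the Plotkin bound, so no binary code with n = 35, d = 21 and 12 codewords exists.


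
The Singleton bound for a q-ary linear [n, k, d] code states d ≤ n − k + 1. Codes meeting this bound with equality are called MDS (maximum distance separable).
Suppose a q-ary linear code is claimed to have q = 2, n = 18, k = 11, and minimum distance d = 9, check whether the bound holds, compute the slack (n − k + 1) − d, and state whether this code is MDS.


Singleton RHS = n − k + 1 = 8, slack = -1, bound violated (no such code; not MDS).

Singleton bound: d ≤ n − k + 1.
Here n = 18, k = 11, so n − k + 1 = 8.
Given d = 9, check d ≤ 8: NO.
Slack = (n − k + 1) − d = -1.
The slack is negative: d = 9 exceeds n − k + 1 = 8 by 1, so the Singleton bound is violated and no linear [18, 11, 9]_2 code can exist. In particular it is not MDS (MDS requires d = n − k + 1 exactly).
Description: the claimed parameters are [18, 11, 9]_2; such a code would be impossible (violates the Singleton bound).


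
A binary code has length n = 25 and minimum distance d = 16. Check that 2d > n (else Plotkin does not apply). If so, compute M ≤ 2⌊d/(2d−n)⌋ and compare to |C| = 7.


Plotkin bound M ≤ 4; given |C| = 7 > bound (violated).

Check applicability: 2d = 32, n = 25.
2d − n = 7 > 0, so Plotkin applies.
Compute d/(2d−n) = 16/7 ≈ 2.2857.
⌊d/(2d−n)⌋ = 2.
Plotkin bound: M ≤ 2·2 = 4.
Given |C| = 7, check: VIOLATED.
This |C| is above the Plotkin bound, so no binary code with n = 25, d = 16 and 7 codewords exists.


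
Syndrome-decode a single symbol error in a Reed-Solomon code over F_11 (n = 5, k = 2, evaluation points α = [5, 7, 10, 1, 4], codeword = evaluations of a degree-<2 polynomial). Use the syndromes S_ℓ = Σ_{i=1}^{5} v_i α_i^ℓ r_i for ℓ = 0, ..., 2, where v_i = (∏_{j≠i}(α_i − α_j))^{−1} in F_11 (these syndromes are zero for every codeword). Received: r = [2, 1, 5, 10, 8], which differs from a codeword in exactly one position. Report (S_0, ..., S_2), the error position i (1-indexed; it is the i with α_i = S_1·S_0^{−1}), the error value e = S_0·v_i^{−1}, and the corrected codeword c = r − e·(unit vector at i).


S = (5, 5, 5), error at position 4, error magnitude e = 6, c = [2, 1, 5, 4, 8].

Step 1: column multipliers v_i = (∏_{j≠i}(α_i − α_j))^{−1} mod 11.
  i = 1 (α = 5): (5−7)(5−10)(5−1)(5−4) = (−2)·(−5)·4·1 = 40 ≡ 7, so v_1 = 7^{−1} = 8 (mod 11).
  i = 2 (α = 7): (7−5)(7−10)(7−1)(7−4) = 2·(−3)·6·3 = −108 ≡ 2, so v_2 = 2^{−1} = 6 (mod 11).
  i = 3 (α = 10): (10−5)(10−7)(10−1)(10−4) = 5·3·9·6 = 810 ≡ 7, so v_3 = 7^{−1} = 8 (mod 11).
  i = 4 (α = 1): (1−5)(1−7)(1−10)(1−4) = (−4)·(−6)·(−9)·(−3) = 648 ≡ 10, so v_4 = 10^{−1} = 10 (mod 11).
  i = 5 (α = 4): (4−5)(4−7)(4−10)(4−1) = (−1)·(−3)·(−6)·3 = −54 ≡ 1, so v_5 = 1^{−1} = 1 (mod 11).
  v = [8, 6, 8, 10, 1].
Step 2: syndromes of r = [2, 1, 5, 10, 8] (all sums mod 11).
  S_0 = Σ v_i r_i = 8·2 + 6·1 + 8·5 + 10·10 + 1·8 = 170 ≡ 5.
  S_1 = Σ v_i α_i r_i = 8·5·2 + 6·7·1 + 8·10·5 + 10·1·10 + 1·4·8 = 654 ≡ 5.
  α_i^2 mod 11 = [3, 5, 1, 1, 5].
  S_2 = Σ v_i α_i^2 r_i = 8·3·2 + 6·5·1 + 8·1·5 + 10·1·10 + 1·5·8 = 258 ≡ 5.
  S = (5, 5, 5) ≠ 0, so r is not a codeword (an error is present).
Step 3: locate the error. For a single error e at position i, S_ℓ = v_i·e·α_i^ℓ, so α_err = S_1/S_0.
  S_0^{−1} = 5^{−1} = 9 (mod 11), so α_err = 5·9 = 45 ≡ 1 = α_4. Error position i = 4.
  Consistency check: S_2/S_1 = 5·9 = 45 ≡ 1 = α_err ✓ (single-error assumption holds).
Step 4: error magnitude e = S_0/v_4 = S_0·∏_{j≠4}(α_4 − α_j) = 5·10 = 50 ≡ 6 (mod 11).
Step 5: correct position 4: c_4 = r_4 − e = 10 − 6 ≡ 4 (mod 11). Hence c = [2, 1, 5, 4, 8].
  Check: interpolating c through the α_i gives m(x) = 10 + 5·x (degree < 2) with m(α_i) = c_i for every i, so c is indeed a codeword.
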